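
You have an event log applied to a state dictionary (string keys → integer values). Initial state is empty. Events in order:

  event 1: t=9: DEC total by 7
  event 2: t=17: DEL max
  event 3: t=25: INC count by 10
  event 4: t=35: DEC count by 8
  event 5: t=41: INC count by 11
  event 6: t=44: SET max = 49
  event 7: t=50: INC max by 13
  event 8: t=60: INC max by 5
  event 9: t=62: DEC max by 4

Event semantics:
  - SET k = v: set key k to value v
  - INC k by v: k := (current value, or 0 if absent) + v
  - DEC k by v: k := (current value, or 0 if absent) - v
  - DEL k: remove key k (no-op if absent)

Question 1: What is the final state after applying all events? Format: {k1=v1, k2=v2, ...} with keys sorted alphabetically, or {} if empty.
Answer: {count=13, max=63, total=-7}

Derivation:
  after event 1 (t=9: DEC total by 7): {total=-7}
  after event 2 (t=17: DEL max): {total=-7}
  after event 3 (t=25: INC count by 10): {count=10, total=-7}
  after event 4 (t=35: DEC count by 8): {count=2, total=-7}
  after event 5 (t=41: INC count by 11): {count=13, total=-7}
  after event 6 (t=44: SET max = 49): {count=13, max=49, total=-7}
  after event 7 (t=50: INC max by 13): {count=13, max=62, total=-7}
  after event 8 (t=60: INC max by 5): {count=13, max=67, total=-7}
  after event 9 (t=62: DEC max by 4): {count=13, max=63, total=-7}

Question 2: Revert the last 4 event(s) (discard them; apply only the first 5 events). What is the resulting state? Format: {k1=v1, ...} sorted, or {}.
Keep first 5 events (discard last 4):
  after event 1 (t=9: DEC total by 7): {total=-7}
  after event 2 (t=17: DEL max): {total=-7}
  after event 3 (t=25: INC count by 10): {count=10, total=-7}
  after event 4 (t=35: DEC count by 8): {count=2, total=-7}
  after event 5 (t=41: INC count by 11): {count=13, total=-7}

Answer: {count=13, total=-7}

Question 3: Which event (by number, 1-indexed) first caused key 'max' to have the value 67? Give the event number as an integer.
Looking for first event where max becomes 67:
  event 6: max = 49
  event 7: max = 62
  event 8: max 62 -> 67  <-- first match

Answer: 8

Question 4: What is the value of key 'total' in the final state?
Answer: -7

Derivation:
Track key 'total' through all 9 events:
  event 1 (t=9: DEC total by 7): total (absent) -> -7
  event 2 (t=17: DEL max): total unchanged
  event 3 (t=25: INC count by 10): total unchanged
  event 4 (t=35: DEC count by 8): total unchanged
  event 5 (t=41: INC count by 11): total unchanged
  event 6 (t=44: SET max = 49): total unchanged
  event 7 (t=50: INC max by 13): total unchanged
  event 8 (t=60: INC max by 5): total unchanged
  event 9 (t=62: DEC max by 4): total unchanged
Final: total = -7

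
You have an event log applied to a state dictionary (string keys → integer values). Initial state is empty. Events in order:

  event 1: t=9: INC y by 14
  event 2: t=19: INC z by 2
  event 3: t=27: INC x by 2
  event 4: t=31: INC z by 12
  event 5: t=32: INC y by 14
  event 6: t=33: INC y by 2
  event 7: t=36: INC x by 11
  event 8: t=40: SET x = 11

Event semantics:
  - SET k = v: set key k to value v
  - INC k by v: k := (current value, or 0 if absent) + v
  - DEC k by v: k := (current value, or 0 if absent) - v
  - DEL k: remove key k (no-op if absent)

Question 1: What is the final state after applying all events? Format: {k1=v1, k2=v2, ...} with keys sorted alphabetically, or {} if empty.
  after event 1 (t=9: INC y by 14): {y=14}
  after event 2 (t=19: INC z by 2): {y=14, z=2}
  after event 3 (t=27: INC x by 2): {x=2, y=14, z=2}
  after event 4 (t=31: INC z by 12): {x=2, y=14, z=14}
  after event 5 (t=32: INC y by 14): {x=2, y=28, z=14}
  after event 6 (t=33: INC y by 2): {x=2, y=30, z=14}
  after event 7 (t=36: INC x by 11): {x=13, y=30, z=14}
  after event 8 (t=40: SET x = 11): {x=11, y=30, z=14}

Answer: {x=11, y=30, z=14}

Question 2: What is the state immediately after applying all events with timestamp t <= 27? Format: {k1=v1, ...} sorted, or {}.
Answer: {x=2, y=14, z=2}

Derivation:
Apply events with t <= 27 (3 events):
  after event 1 (t=9: INC y by 14): {y=14}
  after event 2 (t=19: INC z by 2): {y=14, z=2}
  after event 3 (t=27: INC x by 2): {x=2, y=14, z=2}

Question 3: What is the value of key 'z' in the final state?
Answer: 14

Derivation:
Track key 'z' through all 8 events:
  event 1 (t=9: INC y by 14): z unchanged
  event 2 (t=19: INC z by 2): z (absent) -> 2
  event 3 (t=27: INC x by 2): z unchanged
  event 4 (t=31: INC z by 12): z 2 -> 14
  event 5 (t=32: INC y by 14): z unchanged
  event 6 (t=33: INC y by 2): z unchanged
  event 7 (t=36: INC x by 11): z unchanged
  event 8 (t=40: SET x = 11): z unchanged
Final: z = 14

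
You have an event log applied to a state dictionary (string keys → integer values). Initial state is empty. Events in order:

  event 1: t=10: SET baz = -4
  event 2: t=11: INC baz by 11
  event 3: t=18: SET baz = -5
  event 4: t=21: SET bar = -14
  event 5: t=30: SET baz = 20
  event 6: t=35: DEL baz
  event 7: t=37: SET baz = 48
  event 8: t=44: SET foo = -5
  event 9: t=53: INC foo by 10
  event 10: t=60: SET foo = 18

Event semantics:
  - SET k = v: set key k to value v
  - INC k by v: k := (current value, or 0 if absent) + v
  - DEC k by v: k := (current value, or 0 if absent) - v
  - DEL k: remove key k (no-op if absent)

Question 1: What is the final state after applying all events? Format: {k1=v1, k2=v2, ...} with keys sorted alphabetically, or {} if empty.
  after event 1 (t=10: SET baz = -4): {baz=-4}
  after event 2 (t=11: INC baz by 11): {baz=7}
  after event 3 (t=18: SET baz = -5): {baz=-5}
  after event 4 (t=21: SET bar = -14): {bar=-14, baz=-5}
  after event 5 (t=30: SET baz = 20): {bar=-14, baz=20}
  after event 6 (t=35: DEL baz): {bar=-14}
  after event 7 (t=37: SET baz = 48): {bar=-14, baz=48}
  after event 8 (t=44: SET foo = -5): {bar=-14, baz=48, foo=-5}
  after event 9 (t=53: INC foo by 10): {bar=-14, baz=48, foo=5}
  after event 10 (t=60: SET foo = 18): {bar=-14, baz=48, foo=18}

Answer: {bar=-14, baz=48, foo=18}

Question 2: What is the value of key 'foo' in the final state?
Answer: 18

Derivation:
Track key 'foo' through all 10 events:
  event 1 (t=10: SET baz = -4): foo unchanged
  event 2 (t=11: INC baz by 11): foo unchanged
  event 3 (t=18: SET baz = -5): foo unchanged
  event 4 (t=21: SET bar = -14): foo unchanged
  event 5 (t=30: SET baz = 20): foo unchanged
  event 6 (t=35: DEL baz): foo unchanged
  event 7 (t=37: SET baz = 48): foo unchanged
  event 8 (t=44: SET foo = -5): foo (absent) -> -5
  event 9 (t=53: INC foo by 10): foo -5 -> 5
  event 10 (t=60: SET foo = 18): foo 5 -> 18
Final: foo = 18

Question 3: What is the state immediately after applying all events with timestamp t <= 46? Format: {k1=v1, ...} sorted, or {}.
Answer: {bar=-14, baz=48, foo=-5}

Derivation:
Apply events with t <= 46 (8 events):
  after event 1 (t=10: SET baz = -4): {baz=-4}
  after event 2 (t=11: INC baz by 11): {baz=7}
  after event 3 (t=18: SET baz = -5): {baz=-5}
  after event 4 (t=21: SET bar = -14): {bar=-14, baz=-5}
  after event 5 (t=30: SET baz = 20): {bar=-14, baz=20}
  after event 6 (t=35: DEL baz): {bar=-14}
  after event 7 (t=37: SET baz = 48): {bar=-14, baz=48}
  after event 8 (t=44: SET foo = -5): {bar=-14, baz=48, foo=-5}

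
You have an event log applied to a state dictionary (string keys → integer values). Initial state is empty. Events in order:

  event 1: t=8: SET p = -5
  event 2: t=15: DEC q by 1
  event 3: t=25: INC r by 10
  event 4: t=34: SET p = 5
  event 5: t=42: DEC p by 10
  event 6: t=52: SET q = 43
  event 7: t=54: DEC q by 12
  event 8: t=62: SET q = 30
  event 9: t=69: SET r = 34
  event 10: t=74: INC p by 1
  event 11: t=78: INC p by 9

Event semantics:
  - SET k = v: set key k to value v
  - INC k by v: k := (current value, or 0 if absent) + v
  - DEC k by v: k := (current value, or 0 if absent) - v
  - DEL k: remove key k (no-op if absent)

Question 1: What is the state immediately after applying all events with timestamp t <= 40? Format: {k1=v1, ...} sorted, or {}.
Answer: {p=5, q=-1, r=10}

Derivation:
Apply events with t <= 40 (4 events):
  after event 1 (t=8: SET p = -5): {p=-5}
  after event 2 (t=15: DEC q by 1): {p=-5, q=-1}
  after event 3 (t=25: INC r by 10): {p=-5, q=-1, r=10}
  after event 4 (t=34: SET p = 5): {p=5, q=-1, r=10}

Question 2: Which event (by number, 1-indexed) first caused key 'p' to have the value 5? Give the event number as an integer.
Looking for first event where p becomes 5:
  event 1: p = -5
  event 2: p = -5
  event 3: p = -5
  event 4: p -5 -> 5  <-- first match

Answer: 4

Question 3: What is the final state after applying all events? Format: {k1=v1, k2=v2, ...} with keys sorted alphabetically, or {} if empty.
  after event 1 (t=8: SET p = -5): {p=-5}
  after event 2 (t=15: DEC q by 1): {p=-5, q=-1}
  after event 3 (t=25: INC r by 10): {p=-5, q=-1, r=10}
  after event 4 (t=34: SET p = 5): {p=5, q=-1, r=10}
  after event 5 (t=42: DEC p by 10): {p=-5, q=-1, r=10}
  after event 6 (t=52: SET q = 43): {p=-5, q=43, r=10}
  after event 7 (t=54: DEC q by 12): {p=-5, q=31, r=10}
  after event 8 (t=62: SET q = 30): {p=-5, q=30, r=10}
  after event 9 (t=69: SET r = 34): {p=-5, q=30, r=34}
  after event 10 (t=74: INC p by 1): {p=-4, q=30, r=34}
  after event 11 (t=78: INC p by 9): {p=5, q=30, r=34}

Answer: {p=5, q=30, r=34}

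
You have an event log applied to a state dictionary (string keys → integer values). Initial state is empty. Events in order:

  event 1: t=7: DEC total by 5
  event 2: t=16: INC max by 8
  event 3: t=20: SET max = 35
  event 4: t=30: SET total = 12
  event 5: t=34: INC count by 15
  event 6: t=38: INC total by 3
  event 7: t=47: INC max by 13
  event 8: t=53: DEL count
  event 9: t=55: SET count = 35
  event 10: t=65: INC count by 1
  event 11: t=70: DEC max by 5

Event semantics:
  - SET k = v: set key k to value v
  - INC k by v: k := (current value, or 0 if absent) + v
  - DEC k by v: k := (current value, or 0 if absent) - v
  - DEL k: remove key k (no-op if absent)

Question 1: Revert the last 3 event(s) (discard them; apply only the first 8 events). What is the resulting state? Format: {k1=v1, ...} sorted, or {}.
Keep first 8 events (discard last 3):
  after event 1 (t=7: DEC total by 5): {total=-5}
  after event 2 (t=16: INC max by 8): {max=8, total=-5}
  after event 3 (t=20: SET max = 35): {max=35, total=-5}
  after event 4 (t=30: SET total = 12): {max=35, total=12}
  after event 5 (t=34: INC count by 15): {count=15, max=35, total=12}
  after event 6 (t=38: INC total by 3): {count=15, max=35, total=15}
  after event 7 (t=47: INC max by 13): {count=15, max=48, total=15}
  after event 8 (t=53: DEL count): {max=48, total=15}

Answer: {max=48, total=15}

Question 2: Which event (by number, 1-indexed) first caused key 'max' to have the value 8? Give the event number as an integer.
Looking for first event where max becomes 8:
  event 2: max (absent) -> 8  <-- first match

Answer: 2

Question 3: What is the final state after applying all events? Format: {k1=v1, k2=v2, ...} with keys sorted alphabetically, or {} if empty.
Answer: {count=36, max=43, total=15}

Derivation:
  after event 1 (t=7: DEC total by 5): {total=-5}
  after event 2 (t=16: INC max by 8): {max=8, total=-5}
  after event 3 (t=20: SET max = 35): {max=35, total=-5}
  after event 4 (t=30: SET total = 12): {max=35, total=12}
  after event 5 (t=34: INC count by 15): {count=15, max=35, total=12}
  after event 6 (t=38: INC total by 3): {count=15, max=35, total=15}
  after event 7 (t=47: INC max by 13): {count=15, max=48, total=15}
  after event 8 (t=53: DEL count): {max=48, total=15}
  after event 9 (t=55: SET count = 35): {count=35, max=48, total=15}
  after event 10 (t=65: INC count by 1): {count=36, max=48, total=15}
  after event 11 (t=70: DEC max by 5): {count=36, max=43, total=15}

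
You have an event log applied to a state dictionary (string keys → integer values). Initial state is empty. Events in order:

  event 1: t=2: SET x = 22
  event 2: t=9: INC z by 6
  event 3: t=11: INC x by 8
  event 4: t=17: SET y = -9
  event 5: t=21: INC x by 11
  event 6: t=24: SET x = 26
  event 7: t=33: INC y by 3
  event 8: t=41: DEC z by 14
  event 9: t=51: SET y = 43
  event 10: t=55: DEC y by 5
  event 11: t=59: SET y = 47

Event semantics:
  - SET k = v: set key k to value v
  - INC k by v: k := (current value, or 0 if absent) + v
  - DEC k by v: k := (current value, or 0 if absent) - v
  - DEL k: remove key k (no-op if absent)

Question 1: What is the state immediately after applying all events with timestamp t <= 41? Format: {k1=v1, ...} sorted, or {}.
Answer: {x=26, y=-6, z=-8}

Derivation:
Apply events with t <= 41 (8 events):
  after event 1 (t=2: SET x = 22): {x=22}
  after event 2 (t=9: INC z by 6): {x=22, z=6}
  after event 3 (t=11: INC x by 8): {x=30, z=6}
  after event 4 (t=17: SET y = -9): {x=30, y=-9, z=6}
  after event 5 (t=21: INC x by 11): {x=41, y=-9, z=6}
  after event 6 (t=24: SET x = 26): {x=26, y=-9, z=6}
  after event 7 (t=33: INC y by 3): {x=26, y=-6, z=6}
  after event 8 (t=41: DEC z by 14): {x=26, y=-6, z=-8}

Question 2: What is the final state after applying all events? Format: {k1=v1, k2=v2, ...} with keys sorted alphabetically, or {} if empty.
Answer: {x=26, y=47, z=-8}

Derivation:
  after event 1 (t=2: SET x = 22): {x=22}
  after event 2 (t=9: INC z by 6): {x=22, z=6}
  after event 3 (t=11: INC x by 8): {x=30, z=6}
  after event 4 (t=17: SET y = -9): {x=30, y=-9, z=6}
  after event 5 (t=21: INC x by 11): {x=41, y=-9, z=6}
  after event 6 (t=24: SET x = 26): {x=26, y=-9, z=6}
  after event 7 (t=33: INC y by 3): {x=26, y=-6, z=6}
  after event 8 (t=41: DEC z by 14): {x=26, y=-6, z=-8}
  after event 9 (t=51: SET y = 43): {x=26, y=43, z=-8}
  after event 10 (t=55: DEC y by 5): {x=26, y=38, z=-8}
  after event 11 (t=59: SET y = 47): {x=26, y=47, z=-8}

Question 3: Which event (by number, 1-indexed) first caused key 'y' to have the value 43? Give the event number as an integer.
Answer: 9

Derivation:
Looking for first event where y becomes 43:
  event 4: y = -9
  event 5: y = -9
  event 6: y = -9
  event 7: y = -6
  event 8: y = -6
  event 9: y -6 -> 43  <-- first match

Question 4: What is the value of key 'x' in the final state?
Track key 'x' through all 11 events:
  event 1 (t=2: SET x = 22): x (absent) -> 22
  event 2 (t=9: INC z by 6): x unchanged
  event 3 (t=11: INC x by 8): x 22 -> 30
  event 4 (t=17: SET y = -9): x unchanged
  event 5 (t=21: INC x by 11): x 30 -> 41
  event 6 (t=24: SET x = 26): x 41 -> 26
  event 7 (t=33: INC y by 3): x unchanged
  event 8 (t=41: DEC z by 14): x unchanged
  event 9 (t=51: SET y = 43): x unchanged
  event 10 (t=55: DEC y by 5): x unchanged
  event 11 (t=59: SET y = 47): x unchanged
Final: x = 26

Answer: 26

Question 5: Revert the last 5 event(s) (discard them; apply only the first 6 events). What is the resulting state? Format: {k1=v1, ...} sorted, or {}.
Answer: {x=26, y=-9, z=6}

Derivation:
Keep first 6 events (discard last 5):
  after event 1 (t=2: SET x = 22): {x=22}
  after event 2 (t=9: INC z by 6): {x=22, z=6}
  after event 3 (t=11: INC x by 8): {x=30, z=6}
  after event 4 (t=17: SET y = -9): {x=30, y=-9, z=6}
  after event 5 (t=21: INC x by 11): {x=41, y=-9, z=6}
  after event 6 (t=24: SET x = 26): {x=26, y=-9, z=6}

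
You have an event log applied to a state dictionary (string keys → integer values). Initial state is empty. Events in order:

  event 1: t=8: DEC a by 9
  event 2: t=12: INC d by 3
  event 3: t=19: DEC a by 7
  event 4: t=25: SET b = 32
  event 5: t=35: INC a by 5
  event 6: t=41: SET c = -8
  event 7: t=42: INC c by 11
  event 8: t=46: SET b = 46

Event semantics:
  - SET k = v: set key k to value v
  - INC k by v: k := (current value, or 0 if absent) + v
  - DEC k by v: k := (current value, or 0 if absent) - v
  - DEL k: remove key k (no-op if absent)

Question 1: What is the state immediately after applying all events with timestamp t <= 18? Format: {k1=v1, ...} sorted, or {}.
Answer: {a=-9, d=3}

Derivation:
Apply events with t <= 18 (2 events):
  after event 1 (t=8: DEC a by 9): {a=-9}
  after event 2 (t=12: INC d by 3): {a=-9, d=3}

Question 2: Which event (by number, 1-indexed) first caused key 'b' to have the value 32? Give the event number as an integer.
Looking for first event where b becomes 32:
  event 4: b (absent) -> 32  <-- first match

Answer: 4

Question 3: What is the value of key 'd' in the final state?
Track key 'd' through all 8 events:
  event 1 (t=8: DEC a by 9): d unchanged
  event 2 (t=12: INC d by 3): d (absent) -> 3
  event 3 (t=19: DEC a by 7): d unchanged
  event 4 (t=25: SET b = 32): d unchanged
  event 5 (t=35: INC a by 5): d unchanged
  event 6 (t=41: SET c = -8): d unchanged
  event 7 (t=42: INC c by 11): d unchanged
  event 8 (t=46: SET b = 46): d unchanged
Final: d = 3

Answer: 3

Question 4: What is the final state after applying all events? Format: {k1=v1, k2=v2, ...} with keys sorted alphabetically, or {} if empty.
Answer: {a=-11, b=46, c=3, d=3}

Derivation:
  after event 1 (t=8: DEC a by 9): {a=-9}
  after event 2 (t=12: INC d by 3): {a=-9, d=3}
  after event 3 (t=19: DEC a by 7): {a=-16, d=3}
  after event 4 (t=25: SET b = 32): {a=-16, b=32, d=3}
  after event 5 (t=35: INC a by 5): {a=-11, b=32, d=3}
  after event 6 (t=41: SET c = -8): {a=-11, b=32, c=-8, d=3}
  after event 7 (t=42: INC c by 11): {a=-11, b=32, c=3, d=3}
  after event 8 (t=46: SET b = 46): {a=-11, b=46, c=3, d=3}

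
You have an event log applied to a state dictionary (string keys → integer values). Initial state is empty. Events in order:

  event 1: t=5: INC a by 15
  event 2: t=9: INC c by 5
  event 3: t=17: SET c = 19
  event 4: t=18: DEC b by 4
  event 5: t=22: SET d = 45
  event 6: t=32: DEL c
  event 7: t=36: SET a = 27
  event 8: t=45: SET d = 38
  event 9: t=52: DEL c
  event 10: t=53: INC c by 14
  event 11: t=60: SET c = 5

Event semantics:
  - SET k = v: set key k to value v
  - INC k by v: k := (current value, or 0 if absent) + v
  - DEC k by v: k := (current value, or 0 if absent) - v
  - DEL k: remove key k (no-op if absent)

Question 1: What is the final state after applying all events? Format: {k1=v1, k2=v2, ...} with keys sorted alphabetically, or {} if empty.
  after event 1 (t=5: INC a by 15): {a=15}
  after event 2 (t=9: INC c by 5): {a=15, c=5}
  after event 3 (t=17: SET c = 19): {a=15, c=19}
  after event 4 (t=18: DEC b by 4): {a=15, b=-4, c=19}
  after event 5 (t=22: SET d = 45): {a=15, b=-4, c=19, d=45}
  after event 6 (t=32: DEL c): {a=15, b=-4, d=45}
  after event 7 (t=36: SET a = 27): {a=27, b=-4, d=45}
  after event 8 (t=45: SET d = 38): {a=27, b=-4, d=38}
  after event 9 (t=52: DEL c): {a=27, b=-4, d=38}
  after event 10 (t=53: INC c by 14): {a=27, b=-4, c=14, d=38}
  after event 11 (t=60: SET c = 5): {a=27, b=-4, c=5, d=38}

Answer: {a=27, b=-4, c=5, d=38}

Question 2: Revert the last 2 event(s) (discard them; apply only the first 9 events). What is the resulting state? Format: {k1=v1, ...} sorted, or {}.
Answer: {a=27, b=-4, d=38}

Derivation:
Keep first 9 events (discard last 2):
  after event 1 (t=5: INC a by 15): {a=15}
  after event 2 (t=9: INC c by 5): {a=15, c=5}
  after event 3 (t=17: SET c = 19): {a=15, c=19}
  after event 4 (t=18: DEC b by 4): {a=15, b=-4, c=19}
  after event 5 (t=22: SET d = 45): {a=15, b=-4, c=19, d=45}
  after event 6 (t=32: DEL c): {a=15, b=-4, d=45}
  after event 7 (t=36: SET a = 27): {a=27, b=-4, d=45}
  after event 8 (t=45: SET d = 38): {a=27, b=-4, d=38}
  after event 9 (t=52: DEL c): {a=27, b=-4, d=38}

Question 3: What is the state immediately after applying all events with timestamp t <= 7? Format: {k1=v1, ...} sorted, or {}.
Answer: {a=15}

Derivation:
Apply events with t <= 7 (1 events):
  after event 1 (t=5: INC a by 15): {a=15}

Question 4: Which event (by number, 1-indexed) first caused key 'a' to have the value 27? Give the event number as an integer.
Answer: 7

Derivation:
Looking for first event where a becomes 27:
  event 1: a = 15
  event 2: a = 15
  event 3: a = 15
  event 4: a = 15
  event 5: a = 15
  event 6: a = 15
  event 7: a 15 -> 27  <-- first match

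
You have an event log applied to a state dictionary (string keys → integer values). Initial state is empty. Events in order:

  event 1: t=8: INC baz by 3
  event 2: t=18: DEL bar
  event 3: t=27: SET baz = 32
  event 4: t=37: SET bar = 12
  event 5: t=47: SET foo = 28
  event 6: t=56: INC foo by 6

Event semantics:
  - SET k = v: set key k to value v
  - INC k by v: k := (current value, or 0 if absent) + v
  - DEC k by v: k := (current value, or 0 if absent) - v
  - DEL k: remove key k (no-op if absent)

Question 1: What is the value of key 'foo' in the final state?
Track key 'foo' through all 6 events:
  event 1 (t=8: INC baz by 3): foo unchanged
  event 2 (t=18: DEL bar): foo unchanged
  event 3 (t=27: SET baz = 32): foo unchanged
  event 4 (t=37: SET bar = 12): foo unchanged
  event 5 (t=47: SET foo = 28): foo (absent) -> 28
  event 6 (t=56: INC foo by 6): foo 28 -> 34
Final: foo = 34

Answer: 34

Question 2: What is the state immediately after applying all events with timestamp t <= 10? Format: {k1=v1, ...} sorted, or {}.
Apply events with t <= 10 (1 events):
  after event 1 (t=8: INC baz by 3): {baz=3}

Answer: {baz=3}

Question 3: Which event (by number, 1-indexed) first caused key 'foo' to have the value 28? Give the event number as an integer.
Looking for first event where foo becomes 28:
  event 5: foo (absent) -> 28  <-- first match

Answer: 5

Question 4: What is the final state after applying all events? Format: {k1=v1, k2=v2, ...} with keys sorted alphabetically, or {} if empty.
Answer: {bar=12, baz=32, foo=34}

Derivation:
  after event 1 (t=8: INC baz by 3): {baz=3}
  after event 2 (t=18: DEL bar): {baz=3}
  after event 3 (t=27: SET baz = 32): {baz=32}
  after event 4 (t=37: SET bar = 12): {bar=12, baz=32}
  after event 5 (t=47: SET foo = 28): {bar=12, baz=32, foo=28}
  after event 6 (t=56: INC foo by 6): {bar=12, baz=32, foo=34}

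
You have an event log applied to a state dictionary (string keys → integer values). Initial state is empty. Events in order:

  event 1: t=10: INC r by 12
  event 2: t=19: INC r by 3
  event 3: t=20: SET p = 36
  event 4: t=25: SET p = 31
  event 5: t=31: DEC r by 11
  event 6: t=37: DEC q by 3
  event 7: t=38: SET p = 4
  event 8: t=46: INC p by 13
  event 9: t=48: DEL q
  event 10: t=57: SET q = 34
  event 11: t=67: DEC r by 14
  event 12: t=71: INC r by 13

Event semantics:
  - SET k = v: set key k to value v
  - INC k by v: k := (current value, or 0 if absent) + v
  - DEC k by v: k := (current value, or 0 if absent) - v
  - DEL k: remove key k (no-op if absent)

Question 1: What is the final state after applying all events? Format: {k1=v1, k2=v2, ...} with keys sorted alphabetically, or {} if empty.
Answer: {p=17, q=34, r=3}

Derivation:
  after event 1 (t=10: INC r by 12): {r=12}
  after event 2 (t=19: INC r by 3): {r=15}
  after event 3 (t=20: SET p = 36): {p=36, r=15}
  after event 4 (t=25: SET p = 31): {p=31, r=15}
  after event 5 (t=31: DEC r by 11): {p=31, r=4}
  after event 6 (t=37: DEC q by 3): {p=31, q=-3, r=4}
  after event 7 (t=38: SET p = 4): {p=4, q=-3, r=4}
  after event 8 (t=46: INC p by 13): {p=17, q=-3, r=4}
  after event 9 (t=48: DEL q): {p=17, r=4}
  after event 10 (t=57: SET q = 34): {p=17, q=34, r=4}
  after event 11 (t=67: DEC r by 14): {p=17, q=34, r=-10}
  after event 12 (t=71: INC r by 13): {p=17, q=34, r=3}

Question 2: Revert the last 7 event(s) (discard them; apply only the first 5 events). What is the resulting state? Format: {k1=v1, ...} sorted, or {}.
Keep first 5 events (discard last 7):
  after event 1 (t=10: INC r by 12): {r=12}
  after event 2 (t=19: INC r by 3): {r=15}
  after event 3 (t=20: SET p = 36): {p=36, r=15}
  after event 4 (t=25: SET p = 31): {p=31, r=15}
  after event 5 (t=31: DEC r by 11): {p=31, r=4}

Answer: {p=31, r=4}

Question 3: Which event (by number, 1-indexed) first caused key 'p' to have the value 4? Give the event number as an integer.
Answer: 7

Derivation:
Looking for first event where p becomes 4:
  event 3: p = 36
  event 4: p = 31
  event 5: p = 31
  event 6: p = 31
  event 7: p 31 -> 4  <-- first match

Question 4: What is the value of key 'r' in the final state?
Answer: 3

Derivation:
Track key 'r' through all 12 events:
  event 1 (t=10: INC r by 12): r (absent) -> 12
  event 2 (t=19: INC r by 3): r 12 -> 15
  event 3 (t=20: SET p = 36): r unchanged
  event 4 (t=25: SET p = 31): r unchanged
  event 5 (t=31: DEC r by 11): r 15 -> 4
  event 6 (t=37: DEC q by 3): r unchanged
  event 7 (t=38: SET p = 4): r unchanged
  event 8 (t=46: INC p by 13): r unchanged
  event 9 (t=48: DEL q): r unchanged
  event 10 (t=57: SET q = 34): r unchanged
  event 11 (t=67: DEC r by 14): r 4 -> -10
  event 12 (t=71: INC r by 13): r -10 -> 3
Final: r = 3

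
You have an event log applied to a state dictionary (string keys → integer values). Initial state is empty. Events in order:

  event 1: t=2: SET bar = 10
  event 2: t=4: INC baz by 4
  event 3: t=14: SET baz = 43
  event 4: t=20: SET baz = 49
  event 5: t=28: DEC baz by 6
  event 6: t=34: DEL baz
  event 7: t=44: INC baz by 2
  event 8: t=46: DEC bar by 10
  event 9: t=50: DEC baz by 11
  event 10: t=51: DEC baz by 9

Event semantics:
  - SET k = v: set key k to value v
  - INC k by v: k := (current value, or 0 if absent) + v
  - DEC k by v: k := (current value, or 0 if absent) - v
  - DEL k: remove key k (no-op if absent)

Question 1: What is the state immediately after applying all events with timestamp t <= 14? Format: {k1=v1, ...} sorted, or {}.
Apply events with t <= 14 (3 events):
  after event 1 (t=2: SET bar = 10): {bar=10}
  after event 2 (t=4: INC baz by 4): {bar=10, baz=4}
  after event 3 (t=14: SET baz = 43): {bar=10, baz=43}

Answer: {bar=10, baz=43}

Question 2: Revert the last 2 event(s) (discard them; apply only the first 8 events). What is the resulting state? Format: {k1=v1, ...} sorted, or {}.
Keep first 8 events (discard last 2):
  after event 1 (t=2: SET bar = 10): {bar=10}
  after event 2 (t=4: INC baz by 4): {bar=10, baz=4}
  after event 3 (t=14: SET baz = 43): {bar=10, baz=43}
  after event 4 (t=20: SET baz = 49): {bar=10, baz=49}
  after event 5 (t=28: DEC baz by 6): {bar=10, baz=43}
  after event 6 (t=34: DEL baz): {bar=10}
  after event 7 (t=44: INC baz by 2): {bar=10, baz=2}
  after event 8 (t=46: DEC bar by 10): {bar=0, baz=2}

Answer: {bar=0, baz=2}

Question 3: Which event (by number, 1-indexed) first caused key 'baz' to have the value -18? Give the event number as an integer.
Looking for first event where baz becomes -18:
  event 2: baz = 4
  event 3: baz = 43
  event 4: baz = 49
  event 5: baz = 43
  event 6: baz = (absent)
  event 7: baz = 2
  event 8: baz = 2
  event 9: baz = -9
  event 10: baz -9 -> -18  <-- first match

Answer: 10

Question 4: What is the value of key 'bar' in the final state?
Track key 'bar' through all 10 events:
  event 1 (t=2: SET bar = 10): bar (absent) -> 10
  event 2 (t=4: INC baz by 4): bar unchanged
  event 3 (t=14: SET baz = 43): bar unchanged
  event 4 (t=20: SET baz = 49): bar unchanged
  event 5 (t=28: DEC baz by 6): bar unchanged
  event 6 (t=34: DEL baz): bar unchanged
  event 7 (t=44: INC baz by 2): bar unchanged
  event 8 (t=46: DEC bar by 10): bar 10 -> 0
  event 9 (t=50: DEC baz by 11): bar unchanged
  event 10 (t=51: DEC baz by 9): bar unchanged
Final: bar = 0

Answer: 0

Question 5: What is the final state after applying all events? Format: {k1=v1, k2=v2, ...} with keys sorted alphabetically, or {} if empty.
Answer: {bar=0, baz=-18}

Derivation:
  after event 1 (t=2: SET bar = 10): {bar=10}
  after event 2 (t=4: INC baz by 4): {bar=10, baz=4}
  after event 3 (t=14: SET baz = 43): {bar=10, baz=43}
  after event 4 (t=20: SET baz = 49): {bar=10, baz=49}
  after event 5 (t=28: DEC baz by 6): {bar=10, baz=43}
  after event 6 (t=34: DEL baz): {bar=10}
  after event 7 (t=44: INC baz by 2): {bar=10, baz=2}
  after event 8 (t=46: DEC bar by 10): {bar=0, baz=2}
  after event 9 (t=50: DEC baz by 11): {bar=0, baz=-9}
  after event 10 (t=51: DEC baz by 9): {bar=0, baz=-18}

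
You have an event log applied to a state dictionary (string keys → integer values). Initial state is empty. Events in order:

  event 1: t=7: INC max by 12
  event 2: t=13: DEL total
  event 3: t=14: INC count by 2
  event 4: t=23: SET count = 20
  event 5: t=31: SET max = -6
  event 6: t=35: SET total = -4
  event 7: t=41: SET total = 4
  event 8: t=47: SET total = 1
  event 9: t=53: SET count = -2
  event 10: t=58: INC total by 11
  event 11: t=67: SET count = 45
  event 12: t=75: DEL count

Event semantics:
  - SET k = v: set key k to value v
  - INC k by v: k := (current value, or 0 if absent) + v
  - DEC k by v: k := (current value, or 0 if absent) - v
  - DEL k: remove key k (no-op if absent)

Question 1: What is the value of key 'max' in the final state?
Track key 'max' through all 12 events:
  event 1 (t=7: INC max by 12): max (absent) -> 12
  event 2 (t=13: DEL total): max unchanged
  event 3 (t=14: INC count by 2): max unchanged
  event 4 (t=23: SET count = 20): max unchanged
  event 5 (t=31: SET max = -6): max 12 -> -6
  event 6 (t=35: SET total = -4): max unchanged
  event 7 (t=41: SET total = 4): max unchanged
  event 8 (t=47: SET total = 1): max unchanged
  event 9 (t=53: SET count = -2): max unchanged
  event 10 (t=58: INC total by 11): max unchanged
  event 11 (t=67: SET count = 45): max unchanged
  event 12 (t=75: DEL count): max unchanged
Final: max = -6

Answer: -6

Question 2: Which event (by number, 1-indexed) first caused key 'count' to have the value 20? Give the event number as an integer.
Answer: 4

Derivation:
Looking for first event where count becomes 20:
  event 3: count = 2
  event 4: count 2 -> 20  <-- first match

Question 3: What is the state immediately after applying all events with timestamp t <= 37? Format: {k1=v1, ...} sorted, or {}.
Answer: {count=20, max=-6, total=-4}

Derivation:
Apply events with t <= 37 (6 events):
  after event 1 (t=7: INC max by 12): {max=12}
  after event 2 (t=13: DEL total): {max=12}
  after event 3 (t=14: INC count by 2): {count=2, max=12}
  after event 4 (t=23: SET count = 20): {count=20, max=12}
  after event 5 (t=31: SET max = -6): {count=20, max=-6}
  after event 6 (t=35: SET total = -4): {count=20, max=-6, total=-4}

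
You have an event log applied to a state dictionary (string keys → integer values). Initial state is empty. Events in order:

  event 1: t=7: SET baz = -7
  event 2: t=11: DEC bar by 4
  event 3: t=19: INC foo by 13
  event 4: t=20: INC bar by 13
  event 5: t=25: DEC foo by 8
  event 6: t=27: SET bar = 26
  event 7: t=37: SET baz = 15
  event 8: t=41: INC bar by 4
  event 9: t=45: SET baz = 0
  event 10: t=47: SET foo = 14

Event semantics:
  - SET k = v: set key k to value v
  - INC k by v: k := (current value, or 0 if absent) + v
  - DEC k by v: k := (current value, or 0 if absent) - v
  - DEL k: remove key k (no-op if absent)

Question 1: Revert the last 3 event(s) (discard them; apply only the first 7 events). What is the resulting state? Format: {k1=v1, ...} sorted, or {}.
Keep first 7 events (discard last 3):
  after event 1 (t=7: SET baz = -7): {baz=-7}
  after event 2 (t=11: DEC bar by 4): {bar=-4, baz=-7}
  after event 3 (t=19: INC foo by 13): {bar=-4, baz=-7, foo=13}
  after event 4 (t=20: INC bar by 13): {bar=9, baz=-7, foo=13}
  after event 5 (t=25: DEC foo by 8): {bar=9, baz=-7, foo=5}
  after event 6 (t=27: SET bar = 26): {bar=26, baz=-7, foo=5}
  after event 7 (t=37: SET baz = 15): {bar=26, baz=15, foo=5}

Answer: {bar=26, baz=15, foo=5}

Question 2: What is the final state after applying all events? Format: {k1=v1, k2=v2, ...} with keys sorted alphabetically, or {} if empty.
Answer: {bar=30, baz=0, foo=14}

Derivation:
  after event 1 (t=7: SET baz = -7): {baz=-7}
  after event 2 (t=11: DEC bar by 4): {bar=-4, baz=-7}
  after event 3 (t=19: INC foo by 13): {bar=-4, baz=-7, foo=13}
  after event 4 (t=20: INC bar by 13): {bar=9, baz=-7, foo=13}
  after event 5 (t=25: DEC foo by 8): {bar=9, baz=-7, foo=5}
  after event 6 (t=27: SET bar = 26): {bar=26, baz=-7, foo=5}
  after event 7 (t=37: SET baz = 15): {bar=26, baz=15, foo=5}
  after event 8 (t=41: INC bar by 4): {bar=30, baz=15, foo=5}
  after event 9 (t=45: SET baz = 0): {bar=30, baz=0, foo=5}
  after event 10 (t=47: SET foo = 14): {bar=30, baz=0, foo=14}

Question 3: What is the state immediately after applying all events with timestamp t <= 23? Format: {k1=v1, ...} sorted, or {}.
Apply events with t <= 23 (4 events):
  after event 1 (t=7: SET baz = -7): {baz=-7}
  after event 2 (t=11: DEC bar by 4): {bar=-4, baz=-7}
  after event 3 (t=19: INC foo by 13): {bar=-4, baz=-7, foo=13}
  after event 4 (t=20: INC bar by 13): {bar=9, baz=-7, foo=13}

Answer: {bar=9, baz=-7, foo=13}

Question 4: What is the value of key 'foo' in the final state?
Answer: 14

Derivation:
Track key 'foo' through all 10 events:
  event 1 (t=7: SET baz = -7): foo unchanged
  event 2 (t=11: DEC bar by 4): foo unchanged
  event 3 (t=19: INC foo by 13): foo (absent) -> 13
  event 4 (t=20: INC bar by 13): foo unchanged
  event 5 (t=25: DEC foo by 8): foo 13 -> 5
  event 6 (t=27: SET bar = 26): foo unchanged
  event 7 (t=37: SET baz = 15): foo unchanged
  event 8 (t=41: INC bar by 4): foo unchanged
  event 9 (t=45: SET baz = 0): foo unchanged
  event 10 (t=47: SET foo = 14): foo 5 -> 14
Final: foo = 14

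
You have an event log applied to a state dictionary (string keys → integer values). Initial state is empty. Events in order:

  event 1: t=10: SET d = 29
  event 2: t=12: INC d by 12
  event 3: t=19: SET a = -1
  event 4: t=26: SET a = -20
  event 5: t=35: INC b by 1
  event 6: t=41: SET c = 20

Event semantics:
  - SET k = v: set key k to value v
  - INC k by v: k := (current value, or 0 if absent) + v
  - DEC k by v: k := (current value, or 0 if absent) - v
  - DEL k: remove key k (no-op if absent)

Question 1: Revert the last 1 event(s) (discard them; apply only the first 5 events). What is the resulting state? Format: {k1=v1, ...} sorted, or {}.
Answer: {a=-20, b=1, d=41}

Derivation:
Keep first 5 events (discard last 1):
  after event 1 (t=10: SET d = 29): {d=29}
  after event 2 (t=12: INC d by 12): {d=41}
  after event 3 (t=19: SET a = -1): {a=-1, d=41}
  after event 4 (t=26: SET a = -20): {a=-20, d=41}
  after event 5 (t=35: INC b by 1): {a=-20, b=1, d=41}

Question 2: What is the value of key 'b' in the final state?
Answer: 1

Derivation:
Track key 'b' through all 6 events:
  event 1 (t=10: SET d = 29): b unchanged
  event 2 (t=12: INC d by 12): b unchanged
  event 3 (t=19: SET a = -1): b unchanged
  event 4 (t=26: SET a = -20): b unchanged
  event 5 (t=35: INC b by 1): b (absent) -> 1
  event 6 (t=41: SET c = 20): b unchanged
Final: b = 1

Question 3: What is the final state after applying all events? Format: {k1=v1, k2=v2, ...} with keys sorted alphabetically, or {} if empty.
Answer: {a=-20, b=1, c=20, d=41}

Derivation:
  after event 1 (t=10: SET d = 29): {d=29}
  after event 2 (t=12: INC d by 12): {d=41}
  after event 3 (t=19: SET a = -1): {a=-1, d=41}
  after event 4 (t=26: SET a = -20): {a=-20, d=41}
  after event 5 (t=35: INC b by 1): {a=-20, b=1, d=41}
  after event 6 (t=41: SET c = 20): {a=-20, b=1, c=20, d=41}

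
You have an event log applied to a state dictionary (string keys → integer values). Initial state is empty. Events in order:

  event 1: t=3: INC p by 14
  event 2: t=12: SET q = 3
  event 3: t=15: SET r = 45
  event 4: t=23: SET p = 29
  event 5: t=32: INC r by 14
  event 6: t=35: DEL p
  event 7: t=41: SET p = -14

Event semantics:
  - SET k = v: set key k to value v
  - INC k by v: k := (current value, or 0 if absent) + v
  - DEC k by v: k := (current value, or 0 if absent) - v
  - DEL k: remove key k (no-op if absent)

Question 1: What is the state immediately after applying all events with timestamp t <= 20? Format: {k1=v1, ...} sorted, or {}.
Answer: {p=14, q=3, r=45}

Derivation:
Apply events with t <= 20 (3 events):
  after event 1 (t=3: INC p by 14): {p=14}
  after event 2 (t=12: SET q = 3): {p=14, q=3}
  after event 3 (t=15: SET r = 45): {p=14, q=3, r=45}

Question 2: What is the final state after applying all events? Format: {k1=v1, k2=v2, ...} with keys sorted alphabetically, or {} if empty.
  after event 1 (t=3: INC p by 14): {p=14}
  after event 2 (t=12: SET q = 3): {p=14, q=3}
  after event 3 (t=15: SET r = 45): {p=14, q=3, r=45}
  after event 4 (t=23: SET p = 29): {p=29, q=3, r=45}
  after event 5 (t=32: INC r by 14): {p=29, q=3, r=59}
  after event 6 (t=35: DEL p): {q=3, r=59}
  after event 7 (t=41: SET p = -14): {p=-14, q=3, r=59}

Answer: {p=-14, q=3, r=59}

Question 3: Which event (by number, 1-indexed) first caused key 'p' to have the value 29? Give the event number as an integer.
Looking for first event where p becomes 29:
  event 1: p = 14
  event 2: p = 14
  event 3: p = 14
  event 4: p 14 -> 29  <-- first match

Answer: 4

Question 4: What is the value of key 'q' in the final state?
Track key 'q' through all 7 events:
  event 1 (t=3: INC p by 14): q unchanged
  event 2 (t=12: SET q = 3): q (absent) -> 3
  event 3 (t=15: SET r = 45): q unchanged
  event 4 (t=23: SET p = 29): q unchanged
  event 5 (t=32: INC r by 14): q unchanged
  event 6 (t=35: DEL p): q unchanged
  event 7 (t=41: SET p = -14): q unchanged
Final: q = 3

Answer: 3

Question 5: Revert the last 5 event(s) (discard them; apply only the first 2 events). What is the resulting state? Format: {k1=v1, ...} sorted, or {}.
Answer: {p=14, q=3}

Derivation:
Keep first 2 events (discard last 5):
  after event 1 (t=3: INC p by 14): {p=14}
  after event 2 (t=12: SET q = 3): {p=14, q=3}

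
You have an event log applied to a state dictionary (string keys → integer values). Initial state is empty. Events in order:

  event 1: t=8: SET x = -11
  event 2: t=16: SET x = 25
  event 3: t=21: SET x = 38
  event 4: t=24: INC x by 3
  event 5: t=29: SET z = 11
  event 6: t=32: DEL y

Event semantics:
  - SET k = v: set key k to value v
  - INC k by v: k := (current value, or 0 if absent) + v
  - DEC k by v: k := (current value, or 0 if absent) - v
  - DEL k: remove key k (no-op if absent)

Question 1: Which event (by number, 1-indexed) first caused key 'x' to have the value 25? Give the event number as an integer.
Answer: 2

Derivation:
Looking for first event where x becomes 25:
  event 1: x = -11
  event 2: x -11 -> 25  <-- first match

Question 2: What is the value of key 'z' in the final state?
Track key 'z' through all 6 events:
  event 1 (t=8: SET x = -11): z unchanged
  event 2 (t=16: SET x = 25): z unchanged
  event 3 (t=21: SET x = 38): z unchanged
  event 4 (t=24: INC x by 3): z unchanged
  event 5 (t=29: SET z = 11): z (absent) -> 11
  event 6 (t=32: DEL y): z unchanged
Final: z = 11

Answer: 11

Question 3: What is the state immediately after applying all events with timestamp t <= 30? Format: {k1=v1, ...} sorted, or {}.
Apply events with t <= 30 (5 events):
  after event 1 (t=8: SET x = -11): {x=-11}
  after event 2 (t=16: SET x = 25): {x=25}
  after event 3 (t=21: SET x = 38): {x=38}
  after event 4 (t=24: INC x by 3): {x=41}
  after event 5 (t=29: SET z = 11): {x=41, z=11}

Answer: {x=41, z=11}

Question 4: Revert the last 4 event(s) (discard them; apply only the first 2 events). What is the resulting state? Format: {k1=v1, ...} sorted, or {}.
Keep first 2 events (discard last 4):
  after event 1 (t=8: SET x = -11): {x=-11}
  after event 2 (t=16: SET x = 25): {x=25}

Answer: {x=25}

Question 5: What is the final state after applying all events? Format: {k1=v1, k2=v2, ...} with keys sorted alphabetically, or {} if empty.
  after event 1 (t=8: SET x = -11): {x=-11}
  after event 2 (t=16: SET x = 25): {x=25}
  after event 3 (t=21: SET x = 38): {x=38}
  after event 4 (t=24: INC x by 3): {x=41}
  after event 5 (t=29: SET z = 11): {x=41, z=11}
  after event 6 (t=32: DEL y): {x=41, z=11}

Answer: {x=41, z=11}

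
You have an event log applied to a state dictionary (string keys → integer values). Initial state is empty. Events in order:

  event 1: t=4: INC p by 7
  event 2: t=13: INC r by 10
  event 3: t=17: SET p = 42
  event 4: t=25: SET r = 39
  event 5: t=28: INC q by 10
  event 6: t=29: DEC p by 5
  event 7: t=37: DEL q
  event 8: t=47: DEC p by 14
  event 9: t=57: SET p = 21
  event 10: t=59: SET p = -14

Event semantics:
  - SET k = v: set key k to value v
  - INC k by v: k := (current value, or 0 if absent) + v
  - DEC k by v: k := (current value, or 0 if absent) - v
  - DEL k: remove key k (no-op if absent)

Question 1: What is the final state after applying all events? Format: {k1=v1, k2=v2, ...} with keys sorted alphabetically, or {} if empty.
  after event 1 (t=4: INC p by 7): {p=7}
  after event 2 (t=13: INC r by 10): {p=7, r=10}
  after event 3 (t=17: SET p = 42): {p=42, r=10}
  after event 4 (t=25: SET r = 39): {p=42, r=39}
  after event 5 (t=28: INC q by 10): {p=42, q=10, r=39}
  after event 6 (t=29: DEC p by 5): {p=37, q=10, r=39}
  after event 7 (t=37: DEL q): {p=37, r=39}
  after event 8 (t=47: DEC p by 14): {p=23, r=39}
  after event 9 (t=57: SET p = 21): {p=21, r=39}
  after event 10 (t=59: SET p = -14): {p=-14, r=39}

Answer: {p=-14, r=39}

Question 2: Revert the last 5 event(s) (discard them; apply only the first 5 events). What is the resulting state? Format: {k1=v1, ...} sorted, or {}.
Answer: {p=42, q=10, r=39}

Derivation:
Keep first 5 events (discard last 5):
  after event 1 (t=4: INC p by 7): {p=7}
  after event 2 (t=13: INC r by 10): {p=7, r=10}
  after event 3 (t=17: SET p = 42): {p=42, r=10}
  after event 4 (t=25: SET r = 39): {p=42, r=39}
  after event 5 (t=28: INC q by 10): {p=42, q=10, r=39}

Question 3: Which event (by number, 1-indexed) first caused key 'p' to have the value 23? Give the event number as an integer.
Answer: 8

Derivation:
Looking for first event where p becomes 23:
  event 1: p = 7
  event 2: p = 7
  event 3: p = 42
  event 4: p = 42
  event 5: p = 42
  event 6: p = 37
  event 7: p = 37
  event 8: p 37 -> 23  <-- first match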